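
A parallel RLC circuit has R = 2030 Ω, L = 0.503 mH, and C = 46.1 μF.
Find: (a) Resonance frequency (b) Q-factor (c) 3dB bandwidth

Step 1 — Resonance: ω₀ = 1/√(LC) = 1/√(0.000503·4.61e-05) = 6567 rad/s.
Step 2 — f₀ = ω₀/(2π) = 1045 Hz.
Step 3 — Parallel Q: Q = R/(ω₀L) = 2030/(6567·0.000503) = 614.6.
Step 4 — Bandwidth: Δω = ω₀/Q = 10.69 rad/s; BW = Δω/(2π) = 1.701 Hz.

(a) f₀ = 1045 Hz  (b) Q = 614.6  (c) BW = 1.701 Hz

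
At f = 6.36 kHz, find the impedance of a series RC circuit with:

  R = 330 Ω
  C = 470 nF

Step 1 — Angular frequency: ω = 2π·f = 2π·6360 = 3.996e+04 rad/s.
Step 2 — Component impedances:
  R: Z = R = 330 Ω
  C: Z = 1/(jωC) = -j/(ω·C) = 0 - j53.24 Ω
Step 3 — Series combination: Z_total = R + C = 330 - j53.24 Ω = 334.3∠-9.2° Ω.

Z = 330 - j53.24 Ω = 334.3∠-9.2° Ω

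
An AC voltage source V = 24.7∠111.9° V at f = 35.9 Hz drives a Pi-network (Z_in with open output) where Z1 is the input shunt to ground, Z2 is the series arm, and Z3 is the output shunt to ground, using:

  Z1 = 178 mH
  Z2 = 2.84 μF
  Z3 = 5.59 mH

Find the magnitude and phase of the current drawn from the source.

Step 1 — Angular frequency: ω = 2π·f = 2π·35.9 = 225.6 rad/s.
Step 2 — Component impedances:
  Z1: Z = jωL = j·225.6·0.178 = 0 + j40.15 Ω
  Z2: Z = 1/(jωC) = -j/(ω·C) = 0 - j1561 Ω
  Z3: Z = jωL = j·225.6·0.00559 = 0 + j1.261 Ω
Step 3 — With open output, the series arm Z2 and the output shunt Z3 appear in series to ground: Z2 + Z3 = 0 - j1560 Ω.
Step 4 — Parallel with input shunt Z1: Z_in = Z1 || (Z2 + Z3) = 0 + j41.21 Ω = 41.21∠90.0° Ω.
Step 5 — Source phasor: V = 24.7∠111.9° V = -9.213 + j22.92 V.
Step 6 — Ohm's law: I = V / Z_total = (-9.213 + j22.92) / (0 + j41.21) = 0.5561 + j0.2235 A.
Step 7 — Convert to polar: |I| = 0.5993 A, ∠I = 21.9°.

I = 0.5993∠21.9° A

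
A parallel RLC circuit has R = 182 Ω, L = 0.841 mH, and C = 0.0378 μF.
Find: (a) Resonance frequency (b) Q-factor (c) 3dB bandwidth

Step 1 — Resonance: ω₀ = 1/√(LC) = 1/√(0.000841·3.78e-08) = 1.774e+05 rad/s.
Step 2 — f₀ = ω₀/(2π) = 2.823e+04 Hz.
Step 3 — Parallel Q: Q = R/(ω₀L) = 182/(1.774e+05·0.000841) = 1.22.
Step 4 — Bandwidth: Δω = ω₀/Q = 1.454e+05 rad/s; BW = Δω/(2π) = 2.313e+04 Hz.

(a) f₀ = 2.823e+04 Hz  (b) Q = 1.22  (c) BW = 2.313e+04 Hz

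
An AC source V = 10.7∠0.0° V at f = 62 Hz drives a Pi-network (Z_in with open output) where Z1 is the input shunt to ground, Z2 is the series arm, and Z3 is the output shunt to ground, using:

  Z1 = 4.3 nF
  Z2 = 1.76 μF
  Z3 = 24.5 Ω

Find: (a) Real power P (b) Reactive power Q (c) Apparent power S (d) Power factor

Step 1 — Angular frequency: ω = 2π·f = 2π·62 = 389.6 rad/s.
Step 2 — Component impedances:
  Z1: Z = 1/(jωC) = -j/(ω·C) = 0 - j5.97e+05 Ω
  Z2: Z = 1/(jωC) = -j/(ω·C) = 0 - j1459 Ω
  Z3: Z = R = 24.5 Ω
Step 3 — With open output, the series arm Z2 and the output shunt Z3 appear in series to ground: Z2 + Z3 = 24.5 - j1459 Ω.
Step 4 — Parallel with input shunt Z1: Z_in = Z1 || (Z2 + Z3) = 24.38 - j1455 Ω = 1455∠-89.0° Ω.
Step 5 — Source phasor: V = 10.7∠0.0° V = 10.7 V.
Step 6 — Current: I = V / Z = 0.0001232 + j0.007352 A = 0.007353∠89.0° A.
Step 7 — Complex power: S = V·I* = 0.001318 - j0.07867 VA.
Step 8 — Real power: P = Re(S) = 0.001318 W.
Step 9 — Reactive power: Q = Im(S) = -0.07867 VAR.
Step 10 — Apparent power: |S| = 0.07868 VA.
Step 11 — Power factor: PF = P/|S| = 0.01675 (leading).

(a) P = 0.001318 W  (b) Q = -0.07867 VAR  (c) S = 0.07868 VA  (d) PF = 0.01675 (leading)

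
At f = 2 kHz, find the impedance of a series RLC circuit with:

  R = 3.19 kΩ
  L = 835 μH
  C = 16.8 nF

Step 1 — Angular frequency: ω = 2π·f = 2π·2000 = 1.257e+04 rad/s.
Step 2 — Component impedances:
  R: Z = R = 3190 Ω
  L: Z = jωL = j·1.257e+04·0.000835 = 0 + j10.49 Ω
  C: Z = 1/(jωC) = -j/(ω·C) = 0 - j4737 Ω
Step 3 — Series combination: Z_total = R + L + C = 3190 - j4726 Ω = 5702∠-56.0° Ω.

Z = 3190 - j4726 Ω = 5702∠-56.0° Ω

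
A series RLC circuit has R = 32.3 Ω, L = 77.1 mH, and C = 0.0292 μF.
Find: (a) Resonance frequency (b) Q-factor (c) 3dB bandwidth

Step 1 — Resonance condition Im(Z)=0 gives ω₀ = 1/√(LC).
Step 2 — ω₀ = 1/√(0.0771·2.92e-08) = 2.108e+04 rad/s.
Step 3 — f₀ = ω₀/(2π) = 3354 Hz.
Step 4 — Series Q: Q = ω₀L/R = 2.108e+04·0.0771/32.3 = 50.31.
Step 5 — 3dB bandwidth: Δω = ω₀/Q = 418.9 rad/s; BW = Δω/(2π) = 66.68 Hz.

(a) f₀ = 3354 Hz  (b) Q = 50.31  (c) BW = 66.68 Hz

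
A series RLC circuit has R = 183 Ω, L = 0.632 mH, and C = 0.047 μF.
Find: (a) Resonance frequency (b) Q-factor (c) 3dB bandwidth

Step 1 — Resonance: ω₀ = 1/√(LC) = 1/√(0.000632·4.7e-08) = 1.835e+05 rad/s.
Step 2 — f₀ = ω₀/(2π) = 2.92e+04 Hz.
Step 3 — Series Q: Q = ω₀L/R = 1.835e+05·0.000632/183 = 0.6337.
Step 4 — Bandwidth: Δω = ω₀/Q = 2.896e+05 rad/s; BW = Δω/(2π) = 4.608e+04 Hz.

(a) f₀ = 2.92e+04 Hz  (b) Q = 0.6337  (c) BW = 4.608e+04 Hz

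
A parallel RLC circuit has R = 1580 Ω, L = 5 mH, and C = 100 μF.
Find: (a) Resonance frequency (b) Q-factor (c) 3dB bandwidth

Step 1 — Resonance: ω₀ = 1/√(LC) = 1/√(0.005·0.0001) = 1414 rad/s.
Step 2 — f₀ = ω₀/(2π) = 225.1 Hz.
Step 3 — Parallel Q: Q = R/(ω₀L) = 1580/(1414·0.005) = 223.4.
Step 4 — Bandwidth: Δω = ω₀/Q = 6.329 rad/s; BW = Δω/(2π) = 1.007 Hz.

(a) f₀ = 225.1 Hz  (b) Q = 223.4  (c) BW = 1.007 Hz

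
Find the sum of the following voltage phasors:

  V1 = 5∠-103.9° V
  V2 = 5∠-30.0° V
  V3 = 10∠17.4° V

Step 1 — Convert each phasor to rectangular form:
  V1 = 5·(cos(-103.9°) + j·sin(-103.9°)) = -1.201 - j4.854 V
  V2 = 5·(cos(-30.0°) + j·sin(-30.0°)) = 4.33 - j2.5 V
  V3 = 10·(cos(17.4°) + j·sin(17.4°)) = 9.542 + j2.99 V
Step 2 — Sum components: V_total = 12.67 - j4.363 V.
Step 3 — Convert to polar: |V_total| = 13.4 V, ∠V_total = -19.0°.

V_total = 13.4∠-19.0° V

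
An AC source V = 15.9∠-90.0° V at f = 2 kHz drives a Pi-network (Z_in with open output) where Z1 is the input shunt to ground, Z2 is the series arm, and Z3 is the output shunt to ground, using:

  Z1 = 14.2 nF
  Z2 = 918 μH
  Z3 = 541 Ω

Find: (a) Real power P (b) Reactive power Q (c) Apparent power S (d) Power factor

Step 1 — Angular frequency: ω = 2π·f = 2π·2000 = 1.257e+04 rad/s.
Step 2 — Component impedances:
  Z1: Z = 1/(jωC) = -j/(ω·C) = 0 - j5604 Ω
  Z2: Z = jωL = j·1.257e+04·0.000918 = 0 + j11.54 Ω
  Z3: Z = R = 541 Ω
Step 3 — With open output, the series arm Z2 and the output shunt Z3 appear in series to ground: Z2 + Z3 = 541 + j11.54 Ω.
Step 4 — Parallel with input shunt Z1: Z_in = Z1 || (Z2 + Z3) = 538.2 - j40.5 Ω = 539.7∠-4.3° Ω.
Step 5 — Source phasor: V = 15.9∠-90.0° V = 0 - j15.9 V.
Step 6 — Current: I = V / Z = 0.002211 - j0.02938 A = 0.02946∠-85.7° A.
Step 7 — Complex power: S = V·I* = 0.4671 - j0.03515 VA.
Step 8 — Real power: P = Re(S) = 0.4671 W.
Step 9 — Reactive power: Q = Im(S) = -0.03515 VAR.
Step 10 — Apparent power: |S| = 0.4684 VA.
Step 11 — Power factor: PF = P/|S| = 0.9972 (leading).

(a) P = 0.4671 W  (b) Q = -0.03515 VAR  (c) S = 0.4684 VA  (d) PF = 0.9972 (leading)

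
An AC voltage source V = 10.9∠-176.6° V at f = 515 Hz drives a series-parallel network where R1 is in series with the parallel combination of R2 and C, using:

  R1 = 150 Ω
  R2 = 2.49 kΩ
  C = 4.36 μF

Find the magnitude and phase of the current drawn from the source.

Step 1 — Angular frequency: ω = 2π·f = 2π·515 = 3236 rad/s.
Step 2 — Component impedances:
  R1: Z = R = 150 Ω
  R2: Z = R = 2490 Ω
  C: Z = 1/(jωC) = -j/(ω·C) = 0 - j70.88 Ω
Step 3 — Parallel branch: R2 || C = 1/(1/R2 + 1/C) = 2.016 - j70.82 Ω.
Step 4 — Series with R1: Z_total = R1 + (R2 || C) = 152 - j70.82 Ω = 167.7∠-25.0° Ω.
Step 5 — Source phasor: V = 10.9∠-176.6° V = -10.88 - j0.6464 V.
Step 6 — Ohm's law: I = V / Z_total = (-10.88 - j0.6464) / (152 - j70.82) = -0.05718 - j0.03089 A.
Step 7 — Convert to polar: |I| = 0.065 A, ∠I = -151.6°.

I = 0.065∠-151.6° A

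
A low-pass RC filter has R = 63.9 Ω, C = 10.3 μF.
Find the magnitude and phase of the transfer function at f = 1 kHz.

Step 1 — Angular frequency: ω = 2π·1000 = 6283 rad/s.
Step 2 — Transfer function: H(jω) = 1/(1 + jωRC).
Step 3 — Denominator: 1 + jωRC = 1 + j·6283·63.9·1.03e-05 = 1 + j4.135.
Step 4 — H = 0.05524 - j0.2285.
Step 5 — Magnitude: |H| = 0.235 (-12.6 dB); phase: φ = -76.4°.

|H| = 0.235 (-12.6 dB), φ = -76.4°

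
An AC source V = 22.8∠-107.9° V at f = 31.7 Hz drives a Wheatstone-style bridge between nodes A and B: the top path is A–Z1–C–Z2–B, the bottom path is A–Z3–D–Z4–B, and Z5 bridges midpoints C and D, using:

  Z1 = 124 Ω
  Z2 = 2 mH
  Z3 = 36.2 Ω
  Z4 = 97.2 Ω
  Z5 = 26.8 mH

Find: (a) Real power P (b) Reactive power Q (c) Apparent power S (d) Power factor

Step 1 — Angular frequency: ω = 2π·f = 2π·31.7 = 199.2 rad/s.
Step 2 — Component impedances:
  Z1: Z = R = 124 Ω
  Z2: Z = jωL = j·199.2·0.002 = 0 + j0.3984 Ω
  Z3: Z = R = 36.2 Ω
  Z4: Z = R = 97.2 Ω
  Z5: Z = jωL = j·199.2·0.0268 = 0 + j5.338 Ω
Step 3 — Bridge requires nodal analysis (the Z5 bridge couples midpoints C and D, so the two paths cannot be reduced to a simple series/parallel combination). Setting node B to ground and injecting 1 A at node A, the 3-node admittance system at A, C, D solves to V_A = Z_AB = 28.34 + j3.568 Ω = 28.56∠7.2° Ω.
Step 4 — Source phasor: V = 22.8∠-107.9° V = -7.008 - j21.7 V.
Step 5 — Current: I = V / Z = -0.3384 - j0.7231 A = 0.7984∠-115.1° A.
Step 6 — Complex power: S = V·I* = 18.06 + j2.274 VA.
Step 7 — Real power: P = Re(S) = 18.06 W.
Step 8 — Reactive power: Q = Im(S) = 2.274 VAR.
Step 9 — Apparent power: |S| = 18.2 VA.
Step 10 — Power factor: PF = P/|S| = 0.9922 (lagging).

(a) P = 18.06 W  (b) Q = 2.274 VAR  (c) S = 18.2 VA  (d) PF = 0.9922 (lagging)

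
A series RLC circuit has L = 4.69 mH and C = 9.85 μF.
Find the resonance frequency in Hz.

Step 1 — Resonance condition Im(Z)=0 gives ω₀ = 1/√(LC).
Step 2 — ω₀ = 1/√(0.00469·9.85e-06) = 4653 rad/s.
Step 3 — f₀ = ω₀/(2π) = 740.5 Hz.

f₀ = 740.5 Hz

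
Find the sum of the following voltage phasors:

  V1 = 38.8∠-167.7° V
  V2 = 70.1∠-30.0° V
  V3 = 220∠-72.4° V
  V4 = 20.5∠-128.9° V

Step 1 — Convert each phasor to rectangular form:
  V1 = 38.8·(cos(-167.7°) + j·sin(-167.7°)) = -37.91 - j8.266 V
  V2 = 70.1·(cos(-30.0°) + j·sin(-30.0°)) = 60.71 - j35.05 V
  V3 = 220·(cos(-72.4°) + j·sin(-72.4°)) = 66.52 - j209.7 V
  V4 = 20.5·(cos(-128.9°) + j·sin(-128.9°)) = -12.87 - j15.95 V
Step 2 — Sum components: V_total = 76.45 - j269 V.
Step 3 — Convert to polar: |V_total| = 279.6 V, ∠V_total = -74.1°.

V_total = 279.6∠-74.1° V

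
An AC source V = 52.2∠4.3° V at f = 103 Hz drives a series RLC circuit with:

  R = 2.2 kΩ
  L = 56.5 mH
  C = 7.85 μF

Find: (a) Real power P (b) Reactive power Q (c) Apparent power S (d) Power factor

Step 1 — Angular frequency: ω = 2π·f = 2π·103 = 647.2 rad/s.
Step 2 — Component impedances:
  R: Z = R = 2200 Ω
  L: Z = jωL = j·647.2·0.0565 = 0 + j36.56 Ω
  C: Z = 1/(jωC) = -j/(ω·C) = 0 - j196.8 Ω
Step 3 — Series combination: Z_total = R + L + C = 2200 - j160.3 Ω = 2206∠-4.2° Ω.
Step 4 — Source phasor: V = 52.2∠4.3° V = 52.05 + j3.914 V.
Step 5 — Current: I = V / Z = 0.02341 + j0.003484 A = 0.02366∠8.5° A.
Step 6 — Complex power: S = V·I* = 1.232 - j0.08976 VA.
Step 7 — Real power: P = Re(S) = 1.232 W.
Step 8 — Reactive power: Q = Im(S) = -0.08976 VAR.
Step 9 — Apparent power: |S| = 1.235 VA.
Step 10 — Power factor: PF = P/|S| = 0.9974 (leading).

(a) P = 1.232 W  (b) Q = -0.08976 VAR  (c) S = 1.235 VA  (d) PF = 0.9974 (leading)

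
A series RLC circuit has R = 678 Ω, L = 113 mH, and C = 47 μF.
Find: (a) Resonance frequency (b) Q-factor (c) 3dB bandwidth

Step 1 — Resonance condition Im(Z)=0 gives ω₀ = 1/√(LC).
Step 2 — ω₀ = 1/√(0.113·4.7e-05) = 433.9 rad/s.
Step 3 — f₀ = ω₀/(2π) = 69.06 Hz.
Step 4 — Series Q: Q = ω₀L/R = 433.9·0.113/678 = 0.07232.
Step 5 — 3dB bandwidth: Δω = ω₀/Q = 6000 rad/s; BW = Δω/(2π) = 954.9 Hz.

(a) f₀ = 69.06 Hz  (b) Q = 0.07232  (c) BW = 954.9 Hz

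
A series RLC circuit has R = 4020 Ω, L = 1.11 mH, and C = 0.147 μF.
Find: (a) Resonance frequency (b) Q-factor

Step 1 — Resonance condition Im(Z)=0 gives ω₀ = 1/√(LC).
Step 2 — ω₀ = 1/√(0.00111·1.47e-07) = 7.829e+04 rad/s.
Step 3 — f₀ = ω₀/(2π) = 1.246e+04 Hz.
Step 4 — Series Q: Q = ω₀L/R = 7.829e+04·0.00111/4020 = 0.02162.

(a) f₀ = 1.246e+04 Hz  (b) Q = 0.02162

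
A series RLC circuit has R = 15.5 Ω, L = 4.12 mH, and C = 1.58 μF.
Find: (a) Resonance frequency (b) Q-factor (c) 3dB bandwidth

Step 1 — Resonance: ω₀ = 1/√(LC) = 1/√(0.00412·1.58e-06) = 1.239e+04 rad/s.
Step 2 — f₀ = ω₀/(2π) = 1973 Hz.
Step 3 — Series Q: Q = ω₀L/R = 1.239e+04·0.00412/15.5 = 3.294.
Step 4 — Bandwidth: Δω = ω₀/Q = 3762 rad/s; BW = Δω/(2π) = 598.8 Hz.

(a) f₀ = 1973 Hz  (b) Q = 3.294  (c) BW = 598.8 Hz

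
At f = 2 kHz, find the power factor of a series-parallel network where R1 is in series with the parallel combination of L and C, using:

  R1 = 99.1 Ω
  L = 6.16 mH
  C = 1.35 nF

Step 1 — Angular frequency: ω = 2π·f = 2π·2000 = 1.257e+04 rad/s.
Step 2 — Component impedances:
  R1: Z = R = 99.1 Ω
  L: Z = jωL = j·1.257e+04·0.00616 = 0 + j77.41 Ω
  C: Z = 1/(jωC) = -j/(ω·C) = 0 - j5.895e+04 Ω
Step 3 — Parallel branch: L || C = 1/(1/L + 1/C) = 0 + j77.51 Ω.
Step 4 — Series with R1: Z_total = R1 + (L || C) = 99.1 + j77.51 Ω = 125.8∠38.0° Ω.
Step 5 — Power factor: PF = cos(φ) = Re(Z)/|Z| = 99.1/125.81 = 0.7877.
Step 6 — Type: Im(Z) = 77.51 ⇒ lagging (phase φ = 38.0°).

PF = 0.7877 (lagging, φ = 38.0°)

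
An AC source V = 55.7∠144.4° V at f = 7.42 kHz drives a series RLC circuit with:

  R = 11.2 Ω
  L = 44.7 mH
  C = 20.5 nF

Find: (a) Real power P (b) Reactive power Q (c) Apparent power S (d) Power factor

Step 1 — Angular frequency: ω = 2π·f = 2π·7420 = 4.662e+04 rad/s.
Step 2 — Component impedances:
  R: Z = R = 11.2 Ω
  L: Z = jωL = j·4.662e+04·0.0447 = 0 + j2084 Ω
  C: Z = 1/(jωC) = -j/(ω·C) = 0 - j1046 Ω
Step 3 — Series combination: Z_total = R + L + C = 11.2 + j1038 Ω = 1038∠89.4° Ω.
Step 4 — Source phasor: V = 55.7∠144.4° V = -45.29 + j32.42 V.
Step 5 — Current: I = V / Z = 0.03077 + j0.04398 A = 0.05368∠55.0° A.
Step 6 — Complex power: S = V·I* = 0.03227 + j2.99 VA.
Step 7 — Real power: P = Re(S) = 0.03227 W.
Step 8 — Reactive power: Q = Im(S) = 2.99 VAR.
Step 9 — Apparent power: |S| = 2.99 VA.
Step 10 — Power factor: PF = P/|S| = 0.01079 (lagging).

(a) P = 0.03227 W  (b) Q = 2.99 VAR  (c) S = 2.99 VA  (d) PF = 0.01079 (lagging)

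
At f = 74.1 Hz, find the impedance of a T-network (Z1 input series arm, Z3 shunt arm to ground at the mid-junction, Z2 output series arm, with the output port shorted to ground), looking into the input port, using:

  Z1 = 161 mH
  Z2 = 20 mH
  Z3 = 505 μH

Step 1 — Angular frequency: ω = 2π·f = 2π·74.1 = 465.6 rad/s.
Step 2 — Component impedances:
  Z1: Z = jωL = j·465.6·0.161 = 0 + j74.96 Ω
  Z2: Z = jωL = j·465.6·0.02 = 0 + j9.312 Ω
  Z3: Z = jωL = j·465.6·0.000505 = 0 + j0.2351 Ω
Step 3 — With the output port shorted to ground, the output series arm Z2 runs from the junction to ground; the shunt arm Z3 also runs from the junction to ground. They appear in parallel: Z3 || Z2 = 0 + j0.2293 Ω.
Step 4 — Series with input arm Z1: Z_in = Z1 + (Z3 || Z2) = 0 + j75.19 Ω = 75.19∠90.0° Ω.

Z = 0 + j75.19 Ω = 75.19∠90.0° Ω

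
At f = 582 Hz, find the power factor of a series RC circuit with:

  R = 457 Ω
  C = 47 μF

Step 1 — Angular frequency: ω = 2π·f = 2π·582 = 3657 rad/s.
Step 2 — Component impedances:
  R: Z = R = 457 Ω
  C: Z = 1/(jωC) = -j/(ω·C) = 0 - j5.818 Ω
Step 3 — Series combination: Z_total = R + C = 457 - j5.818 Ω = 457∠-0.7° Ω.
Step 4 — Power factor: PF = cos(φ) = Re(Z)/|Z| = 457/457.04 = 0.9999.
Step 5 — Type: Im(Z) = -5.818 ⇒ leading (phase φ = -0.7°).

PF = 0.9999 (leading, φ = -0.7°)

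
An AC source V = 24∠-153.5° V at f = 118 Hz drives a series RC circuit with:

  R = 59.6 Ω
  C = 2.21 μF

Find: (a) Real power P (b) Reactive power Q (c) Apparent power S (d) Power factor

Step 1 — Angular frequency: ω = 2π·f = 2π·118 = 741.4 rad/s.
Step 2 — Component impedances:
  R: Z = R = 59.6 Ω
  C: Z = 1/(jωC) = -j/(ω·C) = 0 - j610.3 Ω
Step 3 — Series combination: Z_total = R + C = 59.6 - j610.3 Ω = 613.2∠-84.4° Ω.
Step 4 — Source phasor: V = 24∠-153.5° V = -21.48 - j10.71 V.
Step 5 — Current: I = V / Z = 0.01398 - j0.03656 A = 0.03914∠-69.1° A.
Step 6 — Complex power: S = V·I* = 0.0913 - j0.9349 VA.
Step 7 — Real power: P = Re(S) = 0.0913 W.
Step 8 — Reactive power: Q = Im(S) = -0.9349 VAR.
Step 9 — Apparent power: |S| = 0.9393 VA.
Step 10 — Power factor: PF = P/|S| = 0.09719 (leading).

(a) P = 0.0913 W  (b) Q = -0.9349 VAR  (c) S = 0.9393 VA  (d) PF = 0.09719 (leading)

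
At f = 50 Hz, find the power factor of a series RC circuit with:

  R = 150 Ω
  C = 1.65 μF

Step 1 — Angular frequency: ω = 2π·f = 2π·50 = 314.2 rad/s.
Step 2 — Component impedances:
  R: Z = R = 150 Ω
  C: Z = 1/(jωC) = -j/(ω·C) = 0 - j1929 Ω
Step 3 — Series combination: Z_total = R + C = 150 - j1929 Ω = 1935∠-85.6° Ω.
Step 4 — Power factor: PF = cos(φ) = Re(Z)/|Z| = 150/1935 = 0.07752.
Step 5 — Type: Im(Z) = -1929 ⇒ leading (phase φ = -85.6°).

PF = 0.07752 (leading, φ = -85.6°)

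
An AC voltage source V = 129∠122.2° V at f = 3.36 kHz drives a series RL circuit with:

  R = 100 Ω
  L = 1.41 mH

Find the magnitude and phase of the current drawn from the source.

Step 1 — Angular frequency: ω = 2π·f = 2π·3360 = 2.111e+04 rad/s.
Step 2 — Component impedances:
  R: Z = R = 100 Ω
  L: Z = jωL = j·2.111e+04·0.00141 = 0 + j29.77 Ω
Step 3 — Series combination: Z_total = R + L = 100 + j29.77 Ω = 104.3∠16.6° Ω.
Step 4 — Source phasor: V = 129∠122.2° V = -68.74 + j109.2 V.
Step 5 — Ohm's law: I = V / Z_total = (-68.74 + j109.2) / (100 + j29.77) = -0.333 + j1.191 A.
Step 6 — Convert to polar: |I| = 1.236 A, ∠I = 105.6°.

I = 1.236∠105.6° A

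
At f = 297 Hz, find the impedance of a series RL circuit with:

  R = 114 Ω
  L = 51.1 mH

Step 1 — Angular frequency: ω = 2π·f = 2π·297 = 1866 rad/s.
Step 2 — Component impedances:
  R: Z = R = 114 Ω
  L: Z = jωL = j·1866·0.0511 = 0 + j95.36 Ω
Step 3 — Series combination: Z_total = R + L = 114 + j95.36 Ω = 148.6∠39.9° Ω.

Z = 114 + j95.36 Ω = 148.6∠39.9° Ω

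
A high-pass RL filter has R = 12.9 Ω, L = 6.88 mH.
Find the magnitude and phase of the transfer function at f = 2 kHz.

Step 1 — Angular frequency: ω = 2π·2000 = 1.257e+04 rad/s.
Step 2 — Transfer function: H(jω) = jωL/(R + jωL).
Step 3 — Numerator jωL = j·86.46; denominator R + jωL = 12.9 + j86.46.
Step 4 — H = 0.9782 + j0.146.
Step 5 — Magnitude: |H| = 0.9891 (-0.1 dB); phase: φ = 8.5°.

|H| = 0.9891 (-0.1 dB), φ = 8.5°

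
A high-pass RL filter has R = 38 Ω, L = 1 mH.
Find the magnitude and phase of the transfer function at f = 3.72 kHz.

Step 1 — Angular frequency: ω = 2π·3720 = 2.337e+04 rad/s.
Step 2 — Transfer function: H(jω) = jωL/(R + jωL).
Step 3 — Numerator jωL = j·23.37; denominator R + jωL = 38 + j23.37.
Step 4 — H = 0.2745 + j0.4463.
Step 5 — Magnitude: |H| = 0.5239 (-5.6 dB); phase: φ = 58.4°.

|H| = 0.5239 (-5.6 dB), φ = 58.4°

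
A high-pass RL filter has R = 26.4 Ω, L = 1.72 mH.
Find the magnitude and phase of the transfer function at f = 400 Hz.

Step 1 — Angular frequency: ω = 2π·400 = 2513 rad/s.
Step 2 — Transfer function: H(jω) = jωL/(R + jωL).
Step 3 — Numerator jωL = j·4.323; denominator R + jωL = 26.4 + j4.323.
Step 4 — H = 0.02611 + j0.1595.
Step 5 — Magnitude: |H| = 0.1616 (-15.8 dB); phase: φ = 80.7°.

|H| = 0.1616 (-15.8 dB), φ = 80.7°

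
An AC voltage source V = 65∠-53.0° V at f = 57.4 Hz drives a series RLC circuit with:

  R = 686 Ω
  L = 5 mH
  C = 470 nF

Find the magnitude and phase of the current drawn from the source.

Step 1 — Angular frequency: ω = 2π·f = 2π·57.4 = 360.7 rad/s.
Step 2 — Component impedances:
  R: Z = R = 686 Ω
  L: Z = jωL = j·360.7·0.005 = 0 + j1.803 Ω
  C: Z = 1/(jωC) = -j/(ω·C) = 0 - j5899 Ω
Step 3 — Series combination: Z_total = R + L + C = 686 - j5898 Ω = 5937∠-83.4° Ω.
Step 4 — Source phasor: V = 65∠-53.0° V = 39.12 - j51.91 V.
Step 5 — Ohm's law: I = V / Z_total = (39.12 - j51.91) / (686 - j5898) = 0.009446 + j0.005534 A.
Step 6 — Convert to polar: |I| = 0.01095 A, ∠I = 30.4°.

I = 0.01095∠30.4° A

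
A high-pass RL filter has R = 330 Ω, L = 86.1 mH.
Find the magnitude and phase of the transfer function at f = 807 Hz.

Step 1 — Angular frequency: ω = 2π·807 = 5071 rad/s.
Step 2 — Transfer function: H(jω) = jωL/(R + jωL).
Step 3 — Numerator jωL = j·436.6; denominator R + jωL = 330 + j436.6.
Step 4 — H = 0.6364 + j0.481.
Step 5 — Magnitude: |H| = 0.7977 (-2.0 dB); phase: φ = 37.1°.

|H| = 0.7977 (-2.0 dB), φ = 37.1°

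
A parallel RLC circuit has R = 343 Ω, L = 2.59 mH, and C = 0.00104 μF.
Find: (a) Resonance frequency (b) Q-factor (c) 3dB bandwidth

Step 1 — Resonance: ω₀ = 1/√(LC) = 1/√(0.00259·1.04e-09) = 6.093e+05 rad/s.
Step 2 — f₀ = ω₀/(2π) = 9.697e+04 Hz.
Step 3 — Parallel Q: Q = R/(ω₀L) = 343/(6.093e+05·0.00259) = 0.2174.
Step 4 — Bandwidth: Δω = ω₀/Q = 2.803e+06 rad/s; BW = Δω/(2π) = 4.462e+05 Hz.

(a) f₀ = 9.697e+04 Hz  (b) Q = 0.2174  (c) BW = 4.462e+05 Hz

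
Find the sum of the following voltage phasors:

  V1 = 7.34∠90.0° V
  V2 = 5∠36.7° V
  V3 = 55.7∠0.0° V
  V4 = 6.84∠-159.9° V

Step 1 — Convert each phasor to rectangular form:
  V1 = 7.34·(cos(90.0°) + j·sin(90.0°)) = 0 + j7.34 V
  V2 = 5·(cos(36.7°) + j·sin(36.7°)) = 4.009 + j2.988 V
  V3 = 55.7·(cos(0.0°) + j·sin(0.0°)) = 55.7 V
  V4 = 6.84·(cos(-159.9°) + j·sin(-159.9°)) = -6.423 - j2.351 V
Step 2 — Sum components: V_total = 53.29 + j7.977 V.
Step 3 — Convert to polar: |V_total| = 53.88 V, ∠V_total = 8.5°.

V_total = 53.88∠8.5° V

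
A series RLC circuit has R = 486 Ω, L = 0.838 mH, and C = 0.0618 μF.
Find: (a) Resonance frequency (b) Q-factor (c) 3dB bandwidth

Step 1 — Resonance: ω₀ = 1/√(LC) = 1/√(0.000838·6.18e-08) = 1.39e+05 rad/s.
Step 2 — f₀ = ω₀/(2π) = 2.212e+04 Hz.
Step 3 — Series Q: Q = ω₀L/R = 1.39e+05·0.000838/486 = 0.2396.
Step 4 — Bandwidth: Δω = ω₀/Q = 5.8e+05 rad/s; BW = Δω/(2π) = 9.23e+04 Hz.

(a) f₀ = 2.212e+04 Hz  (b) Q = 0.2396  (c) BW = 9.23e+04 Hz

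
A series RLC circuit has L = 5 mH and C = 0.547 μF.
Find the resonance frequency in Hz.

Step 1 — Resonance condition Im(Z)=0 gives ω₀ = 1/√(LC).
Step 2 — ω₀ = 1/√(0.005·5.47e-07) = 1.912e+04 rad/s.
Step 3 — f₀ = ω₀/(2π) = 3043 Hz.

f₀ = 3043 Hz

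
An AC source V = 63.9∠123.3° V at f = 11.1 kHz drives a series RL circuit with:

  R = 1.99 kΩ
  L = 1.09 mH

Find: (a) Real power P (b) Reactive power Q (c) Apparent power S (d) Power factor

Step 1 — Angular frequency: ω = 2π·f = 2π·1.11e+04 = 6.974e+04 rad/s.
Step 2 — Component impedances:
  R: Z = R = 1990 Ω
  L: Z = jωL = j·6.974e+04·0.00109 = 0 + j76.02 Ω
Step 3 — Series combination: Z_total = R + L = 1990 + j76.02 Ω = 1991∠2.2° Ω.
Step 4 — Source phasor: V = 63.9∠123.3° V = -35.08 + j53.41 V.
Step 5 — Current: I = V / Z = -0.01658 + j0.02747 A = 0.03209∠121.1° A.
Step 6 — Complex power: S = V·I* = 2.049 + j0.07827 VA.
Step 7 — Real power: P = Re(S) = 2.049 W.
Step 8 — Reactive power: Q = Im(S) = 0.07827 VAR.
Step 9 — Apparent power: |S| = 2.05 VA.
Step 10 — Power factor: PF = P/|S| = 0.9993 (lagging).

(a) P = 2.049 W  (b) Q = 0.07827 VAR  (c) S = 2.05 VA  (d) PF = 0.9993 (lagging)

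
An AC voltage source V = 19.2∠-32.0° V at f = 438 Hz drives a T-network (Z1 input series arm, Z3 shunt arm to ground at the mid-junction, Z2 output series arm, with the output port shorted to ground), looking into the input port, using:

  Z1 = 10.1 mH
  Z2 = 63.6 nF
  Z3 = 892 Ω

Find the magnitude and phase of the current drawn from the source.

Step 1 — Angular frequency: ω = 2π·f = 2π·438 = 2752 rad/s.
Step 2 — Component impedances:
  Z1: Z = jωL = j·2752·0.0101 = 0 + j27.8 Ω
  Z2: Z = 1/(jωC) = -j/(ω·C) = 0 - j5713 Ω
  Z3: Z = R = 892 Ω
Step 3 — With the output port shorted to ground, the output series arm Z2 runs from the junction to ground; the shunt arm Z3 also runs from the junction to ground. They appear in parallel: Z3 || Z2 = 870.8 - j136 Ω.
Step 4 — Series with input arm Z1: Z_in = Z1 + (Z3 || Z2) = 870.8 - j108.2 Ω = 877.5∠-7.1° Ω.
Step 5 — Source phasor: V = 19.2∠-32.0° V = 16.28 - j10.17 V.
Step 6 — Ohm's law: I = V / Z_total = (16.28 - j10.17) / (870.8 - j108.2) = 0.01984 - j0.00922 A.
Step 7 — Convert to polar: |I| = 0.02188 A, ∠I = -24.9°.

I = 0.02188∠-24.9° A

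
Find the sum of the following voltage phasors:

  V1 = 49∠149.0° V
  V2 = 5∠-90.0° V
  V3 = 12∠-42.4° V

Step 1 — Convert each phasor to rectangular form:
  V1 = 49·(cos(149.0°) + j·sin(149.0°)) = -42 + j25.24 V
  V2 = 5·(cos(-90.0°) + j·sin(-90.0°)) = 0 - j5 V
  V3 = 12·(cos(-42.4°) + j·sin(-42.4°)) = 8.861 - j8.092 V
Step 2 — Sum components: V_total = -33.14 + j12.15 V.
Step 3 — Convert to polar: |V_total| = 35.3 V, ∠V_total = 159.9°.

V_total = 35.3∠159.9° V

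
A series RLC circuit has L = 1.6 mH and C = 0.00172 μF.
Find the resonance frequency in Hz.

Step 1 — Resonance condition Im(Z)=0 gives ω₀ = 1/√(LC).
Step 2 — ω₀ = 1/√(0.0016·1.72e-09) = 6.028e+05 rad/s.
Step 3 — f₀ = ω₀/(2π) = 9.594e+04 Hz.

f₀ = 9.594e+04 Hz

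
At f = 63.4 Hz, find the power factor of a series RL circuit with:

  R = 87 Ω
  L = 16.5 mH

Step 1 — Angular frequency: ω = 2π·f = 2π·63.4 = 398.4 rad/s.
Step 2 — Component impedances:
  R: Z = R = 87 Ω
  L: Z = jωL = j·398.4·0.0165 = 0 + j6.573 Ω
Step 3 — Series combination: Z_total = R + L = 87 + j6.573 Ω = 87.25∠4.3° Ω.
Step 4 — Power factor: PF = cos(φ) = Re(Z)/|Z| = 87/87.248 = 0.9972.
Step 5 — Type: Im(Z) = 6.573 ⇒ lagging (phase φ = 4.3°).

PF = 0.9972 (lagging, φ = 4.3°)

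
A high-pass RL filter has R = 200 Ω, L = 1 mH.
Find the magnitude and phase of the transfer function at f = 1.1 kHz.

Step 1 — Angular frequency: ω = 2π·1100 = 6912 rad/s.
Step 2 — Transfer function: H(jω) = jωL/(R + jωL).
Step 3 — Numerator jωL = j·6.912; denominator R + jωL = 200 + j6.912.
Step 4 — H = 0.001193 + j0.03452.
Step 5 — Magnitude: |H| = 0.03454 (-29.2 dB); phase: φ = 88.0°.

|H| = 0.03454 (-29.2 dB), φ = 88.0°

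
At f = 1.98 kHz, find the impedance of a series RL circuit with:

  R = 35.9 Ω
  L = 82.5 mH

Step 1 — Angular frequency: ω = 2π·f = 2π·1980 = 1.244e+04 rad/s.
Step 2 — Component impedances:
  R: Z = R = 35.9 Ω
  L: Z = jωL = j·1.244e+04·0.0825 = 0 + j1026 Ω
Step 3 — Series combination: Z_total = R + L = 35.9 + j1026 Ω = 1027∠88.0° Ω.

Z = 35.9 + j1026 Ω = 1027∠88.0° Ω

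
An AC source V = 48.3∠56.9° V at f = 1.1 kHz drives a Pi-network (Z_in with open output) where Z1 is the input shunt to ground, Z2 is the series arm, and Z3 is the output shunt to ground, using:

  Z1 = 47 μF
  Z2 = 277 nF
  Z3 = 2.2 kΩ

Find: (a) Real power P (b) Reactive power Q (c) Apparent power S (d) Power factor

Step 1 — Angular frequency: ω = 2π·f = 2π·1100 = 6912 rad/s.
Step 2 — Component impedances:
  Z1: Z = 1/(jωC) = -j/(ω·C) = 0 - j3.078 Ω
  Z2: Z = 1/(jωC) = -j/(ω·C) = 0 - j522.3 Ω
  Z3: Z = R = 2200 Ω
Step 3 — With open output, the series arm Z2 and the output shunt Z3 appear in series to ground: Z2 + Z3 = 2200 - j522.3 Ω.
Step 4 — Parallel with input shunt Z1: Z_in = Z1 || (Z2 + Z3) = 0.004075 - j3.077 Ω = 3.077∠-89.9° Ω.
Step 5 — Source phasor: V = 48.3∠56.9° V = 26.38 + j40.46 V.
Step 6 — Current: I = V / Z = -13.14 + j8.588 A = 15.69∠146.8° A.
Step 7 — Complex power: S = V·I* = 1.004 - j758.1 VA.
Step 8 — Real power: P = Re(S) = 1.004 W.
Step 9 — Reactive power: Q = Im(S) = -758.1 VAR.
Step 10 — Apparent power: |S| = 758.1 VA.
Step 11 — Power factor: PF = P/|S| = 0.001324 (leading).

(a) P = 1.004 W  (b) Q = -758.1 VAR  (c) S = 758.1 VA  (d) PF = 0.001324 (leading)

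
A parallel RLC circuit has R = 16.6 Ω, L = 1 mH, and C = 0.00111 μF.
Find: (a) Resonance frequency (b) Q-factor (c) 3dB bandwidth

Step 1 — Resonance: ω₀ = 1/√(LC) = 1/√(0.001·1.11e-09) = 9.492e+05 rad/s.
Step 2 — f₀ = ω₀/(2π) = 1.511e+05 Hz.
Step 3 — Parallel Q: Q = R/(ω₀L) = 16.6/(9.492e+05·0.001) = 0.01749.
Step 4 — Bandwidth: Δω = ω₀/Q = 5.427e+07 rad/s; BW = Δω/(2π) = 8.638e+06 Hz.

(a) f₀ = 1.511e+05 Hz  (b) Q = 0.01749  (c) BW = 8.638e+06 Hz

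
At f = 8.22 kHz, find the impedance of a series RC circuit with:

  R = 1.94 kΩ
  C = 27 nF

Step 1 — Angular frequency: ω = 2π·f = 2π·8220 = 5.165e+04 rad/s.
Step 2 — Component impedances:
  R: Z = R = 1940 Ω
  C: Z = 1/(jωC) = -j/(ω·C) = 0 - j717.1 Ω
Step 3 — Series combination: Z_total = R + C = 1940 - j717.1 Ω = 2068∠-20.3° Ω.

Z = 1940 - j717.1 Ω = 2068∠-20.3° Ω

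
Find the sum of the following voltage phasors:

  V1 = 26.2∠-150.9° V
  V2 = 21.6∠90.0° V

Step 1 — Convert each phasor to rectangular form:
  V1 = 26.2·(cos(-150.9°) + j·sin(-150.9°)) = -22.89 - j12.74 V
  V2 = 21.6·(cos(90.0°) + j·sin(90.0°)) = 0 + j21.6 V
Step 2 — Sum components: V_total = -22.89 + j8.858 V.
Step 3 — Convert to polar: |V_total| = 24.55 V, ∠V_total = 158.8°.

V_total = 24.55∠158.8° V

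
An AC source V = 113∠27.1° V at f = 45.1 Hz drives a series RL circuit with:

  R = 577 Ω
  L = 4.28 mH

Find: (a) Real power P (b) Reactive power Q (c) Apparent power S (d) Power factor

Step 1 — Angular frequency: ω = 2π·f = 2π·45.1 = 283.4 rad/s.
Step 2 — Component impedances:
  R: Z = R = 577 Ω
  L: Z = jωL = j·283.4·0.00428 = 0 + j1.213 Ω
Step 3 — Series combination: Z_total = R + L = 577 + j1.213 Ω = 577∠0.1° Ω.
Step 4 — Source phasor: V = 113∠27.1° V = 100.6 + j51.48 V.
Step 5 — Current: I = V / Z = 0.1745 + j0.08885 A = 0.1958∠27.0° A.
Step 6 — Complex power: S = V·I* = 22.13 + j0.04652 VA.
Step 7 — Real power: P = Re(S) = 22.13 W.
Step 8 — Reactive power: Q = Im(S) = 0.04652 VAR.
Step 9 — Apparent power: |S| = 22.13 VA.
Step 10 — Power factor: PF = P/|S| = 1 (lagging).

(a) P = 22.13 W  (b) Q = 0.04652 VAR  (c) S = 22.13 VA  (d) PF = 1 (lagging)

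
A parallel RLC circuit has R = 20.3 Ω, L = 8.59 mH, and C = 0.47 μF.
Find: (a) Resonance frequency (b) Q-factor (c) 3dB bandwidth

Step 1 — Resonance: ω₀ = 1/√(LC) = 1/√(0.00859·4.7e-07) = 1.574e+04 rad/s.
Step 2 — f₀ = ω₀/(2π) = 2505 Hz.
Step 3 — Parallel Q: Q = R/(ω₀L) = 20.3/(1.574e+04·0.00859) = 0.1502.
Step 4 — Bandwidth: Δω = ω₀/Q = 1.048e+05 rad/s; BW = Δω/(2π) = 1.668e+04 Hz.

(a) f₀ = 2505 Hz  (b) Q = 0.1502  (c) BW = 1.668e+04 Hz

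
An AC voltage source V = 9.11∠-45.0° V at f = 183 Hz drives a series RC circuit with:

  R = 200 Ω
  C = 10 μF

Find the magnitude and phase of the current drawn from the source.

Step 1 — Angular frequency: ω = 2π·f = 2π·183 = 1150 rad/s.
Step 2 — Component impedances:
  R: Z = R = 200 Ω
  C: Z = 1/(jωC) = -j/(ω·C) = 0 - j86.97 Ω
Step 3 — Series combination: Z_total = R + C = 200 - j86.97 Ω = 218.1∠-23.5° Ω.
Step 4 — Source phasor: V = 9.11∠-45.0° V = 6.442 - j6.442 V.
Step 5 — Ohm's law: I = V / Z_total = (6.442 - j6.442) / (200 - j86.97) = 0.03887 - j0.01531 A.
Step 6 — Convert to polar: |I| = 0.04177 A, ∠I = -21.5°.

I = 0.04177∠-21.5° A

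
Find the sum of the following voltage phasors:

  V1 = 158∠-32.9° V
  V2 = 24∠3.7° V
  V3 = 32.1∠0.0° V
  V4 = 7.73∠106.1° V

Step 1 — Convert each phasor to rectangular form:
  V1 = 158·(cos(-32.9°) + j·sin(-32.9°)) = 132.7 - j85.82 V
  V2 = 24·(cos(3.7°) + j·sin(3.7°)) = 23.95 + j1.549 V
  V3 = 32.1·(cos(0.0°) + j·sin(0.0°)) = 32.1 V
  V4 = 7.73·(cos(106.1°) + j·sin(106.1°)) = -2.144 + j7.427 V
Step 2 — Sum components: V_total = 186.6 - j76.85 V.
Step 3 — Convert to polar: |V_total| = 201.8 V, ∠V_total = -22.4°.

V_total = 201.8∠-22.4° V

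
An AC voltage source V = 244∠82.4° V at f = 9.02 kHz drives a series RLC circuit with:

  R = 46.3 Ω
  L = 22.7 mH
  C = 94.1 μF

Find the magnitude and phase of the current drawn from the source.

Step 1 — Angular frequency: ω = 2π·f = 2π·9020 = 5.667e+04 rad/s.
Step 2 — Component impedances:
  R: Z = R = 46.3 Ω
  L: Z = jωL = j·5.667e+04·0.0227 = 0 + j1287 Ω
  C: Z = 1/(jωC) = -j/(ω·C) = 0 - j0.1875 Ω
Step 3 — Series combination: Z_total = R + L + C = 46.3 + j1286 Ω = 1287∠87.9° Ω.
Step 4 — Source phasor: V = 244∠82.4° V = 32.27 + j241.9 V.
Step 5 — Ohm's law: I = V / Z_total = (32.27 + j241.9) / (46.3 + j1286) = 0.1887 - j0.0183 A.
Step 6 — Convert to polar: |I| = 0.1896 A, ∠I = -5.5°.

I = 0.1896∠-5.5° A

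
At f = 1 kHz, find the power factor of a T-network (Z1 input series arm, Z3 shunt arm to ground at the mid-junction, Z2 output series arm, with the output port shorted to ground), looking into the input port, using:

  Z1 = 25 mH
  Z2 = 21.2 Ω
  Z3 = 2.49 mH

Step 1 — Angular frequency: ω = 2π·f = 2π·1000 = 6283 rad/s.
Step 2 — Component impedances:
  Z1: Z = jωL = j·6283·0.025 = 0 + j157.1 Ω
  Z2: Z = R = 21.2 Ω
  Z3: Z = jωL = j·6283·0.00249 = 0 + j15.65 Ω
Step 3 — With the output port shorted to ground, the output series arm Z2 runs from the junction to ground; the shunt arm Z3 also runs from the junction to ground. They appear in parallel: Z3 || Z2 = 7.475 + j10.13 Ω.
Step 4 — Series with input arm Z1: Z_in = Z1 + (Z3 || Z2) = 7.475 + j167.2 Ω = 167.4∠87.4° Ω.
Step 5 — Power factor: PF = cos(φ) = Re(Z)/|Z| = 7.4749/167.38 = 0.04466.
Step 6 — Type: Im(Z) = 167.2 ⇒ lagging (phase φ = 87.4°).

PF = 0.04466 (lagging, φ = 87.4°)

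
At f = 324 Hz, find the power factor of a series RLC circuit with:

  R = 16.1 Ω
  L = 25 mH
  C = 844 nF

Step 1 — Angular frequency: ω = 2π·f = 2π·324 = 2036 rad/s.
Step 2 — Component impedances:
  R: Z = R = 16.1 Ω
  L: Z = jωL = j·2036·0.025 = 0 + j50.89 Ω
  C: Z = 1/(jωC) = -j/(ω·C) = 0 - j582 Ω
Step 3 — Series combination: Z_total = R + L + C = 16.1 - j531.1 Ω = 531.4∠-88.3° Ω.
Step 4 — Power factor: PF = cos(φ) = Re(Z)/|Z| = 16.1/531.4 = 0.0303.
Step 5 — Type: Im(Z) = -531.1 ⇒ leading (phase φ = -88.3°).

PF = 0.0303 (leading, φ = -88.3°)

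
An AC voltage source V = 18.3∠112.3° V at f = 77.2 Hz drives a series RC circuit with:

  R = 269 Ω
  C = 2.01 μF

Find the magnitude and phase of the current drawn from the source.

Step 1 — Angular frequency: ω = 2π·f = 2π·77.2 = 485.1 rad/s.
Step 2 — Component impedances:
  R: Z = R = 269 Ω
  C: Z = 1/(jωC) = -j/(ω·C) = 0 - j1026 Ω
Step 3 — Series combination: Z_total = R + C = 269 - j1026 Ω = 1060∠-75.3° Ω.
Step 4 — Source phasor: V = 18.3∠112.3° V = -6.944 + j16.93 V.
Step 5 — Ohm's law: I = V / Z_total = (-6.944 + j16.93) / (269 - j1026) = -0.01711 - j0.002284 A.
Step 6 — Convert to polar: |I| = 0.01726 A, ∠I = -172.4°.

I = 0.01726∠-172.4° A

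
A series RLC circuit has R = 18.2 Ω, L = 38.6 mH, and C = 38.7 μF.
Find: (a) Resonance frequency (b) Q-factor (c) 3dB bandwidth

Step 1 — Resonance: ω₀ = 1/√(LC) = 1/√(0.0386·3.87e-05) = 818.2 rad/s.
Step 2 — f₀ = ω₀/(2π) = 130.2 Hz.
Step 3 — Series Q: Q = ω₀L/R = 818.2·0.0386/18.2 = 1.735.
Step 4 — Bandwidth: Δω = ω₀/Q = 471.5 rad/s; BW = Δω/(2π) = 75.04 Hz.

(a) f₀ = 130.2 Hz  (b) Q = 1.735  (c) BW = 75.04 Hz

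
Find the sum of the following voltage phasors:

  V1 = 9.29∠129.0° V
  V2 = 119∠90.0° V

Step 1 — Convert each phasor to rectangular form:
  V1 = 9.29·(cos(129.0°) + j·sin(129.0°)) = -5.846 + j7.22 V
  V2 = 119·(cos(90.0°) + j·sin(90.0°)) = 0 + j119 V
Step 2 — Sum components: V_total = -5.846 + j126.2 V.
Step 3 — Convert to polar: |V_total| = 126.4 V, ∠V_total = 92.7°.

V_total = 126.4∠92.7° V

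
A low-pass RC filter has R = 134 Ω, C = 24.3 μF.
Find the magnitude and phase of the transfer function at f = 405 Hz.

Step 1 — Angular frequency: ω = 2π·405 = 2545 rad/s.
Step 2 — Transfer function: H(jω) = 1/(1 + jωRC).
Step 3 — Denominator: 1 + jωRC = 1 + j·2545·134·2.43e-05 = 1 + j8.286.
Step 4 — H = 0.01436 - j0.119.
Step 5 — Magnitude: |H| = 0.1198 (-18.4 dB); phase: φ = -83.1°.

|H| = 0.1198 (-18.4 dB), φ = -83.1°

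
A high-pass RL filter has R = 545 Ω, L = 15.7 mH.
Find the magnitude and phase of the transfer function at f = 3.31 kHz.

Step 1 — Angular frequency: ω = 2π·3310 = 2.08e+04 rad/s.
Step 2 — Transfer function: H(jω) = jωL/(R + jωL).
Step 3 — Numerator jωL = j·326.5; denominator R + jωL = 545 + j326.5.
Step 4 — H = 0.2641 + j0.4409.
Step 5 — Magnitude: |H| = 0.5139 (-5.8 dB); phase: φ = 59.1°.

|H| = 0.5139 (-5.8 dB), φ = 59.1°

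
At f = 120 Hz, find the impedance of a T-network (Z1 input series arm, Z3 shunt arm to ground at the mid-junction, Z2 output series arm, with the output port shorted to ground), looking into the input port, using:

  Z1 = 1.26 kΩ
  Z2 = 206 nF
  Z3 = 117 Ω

Step 1 — Angular frequency: ω = 2π·f = 2π·120 = 754 rad/s.
Step 2 — Component impedances:
  Z1: Z = R = 1260 Ω
  Z2: Z = 1/(jωC) = -j/(ω·C) = 0 - j6438 Ω
  Z3: Z = R = 117 Ω
Step 3 — With the output port shorted to ground, the output series arm Z2 runs from the junction to ground; the shunt arm Z3 also runs from the junction to ground. They appear in parallel: Z3 || Z2 = 117 - j2.125 Ω.
Step 4 — Series with input arm Z1: Z_in = Z1 + (Z3 || Z2) = 1377 - j2.125 Ω = 1377∠-0.1° Ω.

Z = 1377 - j2.125 Ω = 1377∠-0.1° Ω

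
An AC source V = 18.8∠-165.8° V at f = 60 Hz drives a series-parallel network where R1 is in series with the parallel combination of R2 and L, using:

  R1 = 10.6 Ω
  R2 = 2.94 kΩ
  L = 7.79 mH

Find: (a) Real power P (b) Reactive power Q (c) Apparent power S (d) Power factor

Step 1 — Angular frequency: ω = 2π·f = 2π·60 = 377 rad/s.
Step 2 — Component impedances:
  R1: Z = R = 10.6 Ω
  R2: Z = R = 2940 Ω
  L: Z = jωL = j·377·0.00779 = 0 + j2.937 Ω
Step 3 — Parallel branch: R2 || L = 1/(1/R2 + 1/L) = 0.002934 + j2.937 Ω.
Step 4 — Series with R1: Z_total = R1 + (R2 || L) = 10.6 + j2.937 Ω = 11∠15.5° Ω.
Step 5 — Source phasor: V = 18.8∠-165.8° V = -18.23 - j4.612 V.
Step 6 — Current: I = V / Z = -1.708 + j0.03821 A = 1.709∠178.7° A.
Step 7 — Complex power: S = V·I* = 30.96 + j8.575 VA.
Step 8 — Real power: P = Re(S) = 30.96 W.
Step 9 — Reactive power: Q = Im(S) = 8.575 VAR.
Step 10 — Apparent power: |S| = 32.12 VA.
Step 11 — Power factor: PF = P/|S| = 0.9637 (lagging).

(a) P = 30.96 W  (b) Q = 8.575 VAR  (c) S = 32.12 VA  (d) PF = 0.9637 (lagging)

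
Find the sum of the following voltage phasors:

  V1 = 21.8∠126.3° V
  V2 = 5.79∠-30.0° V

Step 1 — Convert each phasor to rectangular form:
  V1 = 21.8·(cos(126.3°) + j·sin(126.3°)) = -12.91 + j17.57 V
  V2 = 5.79·(cos(-30.0°) + j·sin(-30.0°)) = 5.014 - j2.895 V
Step 2 — Sum components: V_total = -7.892 + j14.67 V.
Step 3 — Convert to polar: |V_total| = 16.66 V, ∠V_total = 118.3°.

V_total = 16.66∠118.3° V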